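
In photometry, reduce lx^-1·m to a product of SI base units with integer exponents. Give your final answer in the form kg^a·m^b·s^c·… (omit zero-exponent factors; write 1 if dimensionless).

lx = lm/m² (illuminance = luminous flux per area),
    = m⁻²·cd.
So lx⁻¹ = m²·cd⁻¹.
Combining: lx⁻¹·m = (m²·cd⁻¹) · m = m³·cd⁻¹.

m³·cd⁻¹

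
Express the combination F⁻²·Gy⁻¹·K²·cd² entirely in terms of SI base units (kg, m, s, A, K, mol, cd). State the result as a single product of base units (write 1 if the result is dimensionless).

F = C/V (capacitance = charge per voltage),
    = A·s/(kg·m²·s⁻³·A⁻¹) (substituting C and V),
    = kg⁻¹·m⁻²·s⁴·A².
So F⁻² = kg²·m⁴·s⁻⁸·A⁻⁴.
Gy = J/kg (absorbed dose = energy per mass),
    = m²·s⁻².
So Gy⁻¹ = m⁻²·s².
Combining: F⁻²·Gy⁻¹·K²·cd² = (kg²·m⁴·s⁻⁸·A⁻⁴) · (m⁻²·s²) · K² · cd² = kg²·m²·s⁻⁶·A⁻⁴·K²·cd².

kg²·m²·s⁻⁶·A⁻⁴·K²·cd²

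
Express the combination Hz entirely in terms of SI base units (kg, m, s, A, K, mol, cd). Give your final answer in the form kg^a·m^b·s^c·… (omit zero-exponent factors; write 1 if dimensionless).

Hz = 1/s = s⁻¹ (frequency is cycles per second).

s⁻¹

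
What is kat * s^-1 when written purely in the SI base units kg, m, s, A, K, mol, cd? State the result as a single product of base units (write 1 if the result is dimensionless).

kat = mol/s = s⁻¹·mol (catalytic activity).
Combining: kat·s⁻¹ = (s⁻¹·mol) · s⁻¹ = s⁻²·mol.

s⁻²·mol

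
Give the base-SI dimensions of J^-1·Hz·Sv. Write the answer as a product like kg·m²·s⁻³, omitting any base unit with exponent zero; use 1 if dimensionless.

J = N·m (work = force × distance),
    = kg·m²·s⁻².
So J⁻¹ = kg⁻¹·m⁻²·s².
Hz = 1/s = s⁻¹ (frequency is cycles per second).
Sv = J/kg (equivalent dose = energy per mass),
    = m²·s⁻².
Combining: J⁻¹·Hz·Sv = (kg⁻¹·m⁻²·s²) · s⁻¹ · (m²·s⁻²) = kg⁻¹·s⁻¹.

kg⁻¹·s⁻¹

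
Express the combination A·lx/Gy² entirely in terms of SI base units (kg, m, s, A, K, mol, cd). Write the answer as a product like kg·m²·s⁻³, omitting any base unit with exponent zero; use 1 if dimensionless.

m⁻⁶·s⁴·A·cd

lx = m⁻²·cd.
Gy = m²·s⁻².
So Gy⁻² = m⁻⁴·s⁴.
Combining: A·lx·Gy⁻² = A · (m⁻²·cd) · (m⁻⁴·s⁴) = m⁻⁶·s⁴·A·cd.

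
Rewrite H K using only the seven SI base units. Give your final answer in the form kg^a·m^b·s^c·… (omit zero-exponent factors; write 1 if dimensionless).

kg·m²·s⁻²·A⁻²·K

H = kg·m²·s⁻²·A⁻².
Combining: H·K = (kg·m²·s⁻²·A⁻²) · K = kg·m²·s⁻²·A⁻²·K.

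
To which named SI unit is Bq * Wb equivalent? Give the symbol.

V

Bq = 1/s = s⁻¹ (activity is decays per second).
Wb = V·s (flux: a volt is a weber per second),
    = kg·m²·s⁻²·A⁻¹.
Combining: Bq·Wb = s⁻¹ · (kg·m²·s⁻²·A⁻¹) = kg·m²·s⁻³·A⁻¹.
kg·m²·s⁻³·A⁻¹ is the base-SI form of the volt.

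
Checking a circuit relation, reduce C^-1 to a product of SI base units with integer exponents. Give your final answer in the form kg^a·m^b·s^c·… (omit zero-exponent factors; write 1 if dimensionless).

s⁻¹·A⁻¹

C = s·A.
So C⁻¹ = s⁻¹·A⁻¹.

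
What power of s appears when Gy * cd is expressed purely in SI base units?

Gy = J/kg (absorbed dose = energy per mass),
    = m²·s⁻².
Combining: Gy·cd = (m²·s⁻²) · cd = m²·s⁻²·cd.
The exponent of s is -2.

-2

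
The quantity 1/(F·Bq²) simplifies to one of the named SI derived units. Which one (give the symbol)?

H

F = C/V (capacitance = charge per voltage),
    = A·s/(kg·m²·s⁻³·A⁻¹) (substituting C and V),
    = kg⁻¹·m⁻²·s⁴·A².
So F⁻¹ = kg·m²·s⁻⁴·A⁻².
Bq = 1/s = s⁻¹ (activity is decays per second).
So Bq⁻² = s².
Combining: F⁻¹·Bq⁻² = (kg·m²·s⁻⁴·A⁻²) · s² = kg·m²·s⁻²·A⁻².
kg·m²·s⁻²·A⁻² is the base-SI form of the henry.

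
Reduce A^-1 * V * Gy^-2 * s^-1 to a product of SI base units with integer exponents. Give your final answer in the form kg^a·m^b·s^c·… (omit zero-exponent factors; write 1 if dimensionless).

kg·m⁻²·A⁻²

V = kg·m²·s⁻³·A⁻¹.
Gy = m²·s⁻².
So Gy⁻² = m⁻⁴·s⁴.
Combining: A⁻¹·V·Gy⁻²·s⁻¹ = A⁻¹ · (kg·m²·s⁻³·A⁻¹) · (m⁻⁴·s⁴) · s⁻¹ = kg·m⁻²·A⁻².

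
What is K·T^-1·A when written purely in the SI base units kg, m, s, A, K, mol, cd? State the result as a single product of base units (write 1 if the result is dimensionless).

kg⁻¹·s²·A²·K

T = Wb/m² (flux density = flux per area),
    = kg·s⁻²·A⁻¹.
So T⁻¹ = kg⁻¹·s²·A.
Combining: K·T⁻¹·A = K · (kg⁻¹·s²·A) · A = kg⁻¹·s²·A²·K.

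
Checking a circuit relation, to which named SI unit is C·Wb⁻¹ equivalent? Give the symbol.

C = A·s = s·A (charge = current × time).
Wb = V·s (flux: a volt is a weber per second),
    = kg·m²·s⁻²·A⁻¹.
So Wb⁻¹ = kg⁻¹·m⁻²·s²·A.
Combining: C·Wb⁻¹ = (s·A) · (kg⁻¹·m⁻²·s²·A) = kg⁻¹·m⁻²·s³·A².
kg⁻¹·m⁻²·s³·A² is the base-SI form of the siemens.

S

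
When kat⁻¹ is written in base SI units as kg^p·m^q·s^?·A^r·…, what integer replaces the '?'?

kat = mol/s = s⁻¹·mol (catalytic activity).
So kat⁻¹ = s·mol⁻¹.
The exponent of s is 1.

1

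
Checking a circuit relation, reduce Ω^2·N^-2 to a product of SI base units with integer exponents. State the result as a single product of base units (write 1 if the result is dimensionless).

m²·s⁻²·A⁻⁴

Ω = V/A (resistance = voltage per current),
    = kg·m²·s⁻³·A⁻².
So Ω² = kg²·m⁴·s⁻⁶·A⁻⁴.
N = kg·m/s² = kg·m·s⁻² (force = mass × acceleration).
So N⁻² = kg⁻²·m⁻²·s⁴.
Combining: Ω²·N⁻² = (kg²·m⁴·s⁻⁶·A⁻⁴) · (kg⁻²·m⁻²·s⁴) = m²·s⁻²·A⁻⁴.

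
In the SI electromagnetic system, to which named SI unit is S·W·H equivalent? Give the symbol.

S = 1/Ω (conductance is reciprocal resistance),
    = kg⁻¹·m⁻²·s³·A².
W = J/s (power = energy per time),
    = kg·m²·s⁻³.
H = Wb/A (inductance = flux per current),
    = kg·m²·s⁻²·A⁻².
Combining: S·W·H = (kg⁻¹·m⁻²·s³·A²) · (kg·m²·s⁻³) · (kg·m²·s⁻²·A⁻²) = kg·m²·s⁻².
kg·m²·s⁻² is the base-SI form of the joule.

J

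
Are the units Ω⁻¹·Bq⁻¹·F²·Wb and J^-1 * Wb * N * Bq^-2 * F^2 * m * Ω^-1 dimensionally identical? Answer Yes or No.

No

Left side:
  Ω = V/A (resistance = voltage per current),
      = kg·m²·s⁻³·A⁻².
  So Ω⁻¹ = kg⁻¹·m⁻²·s³·A².
  Bq = 1/s = s⁻¹ (activity is decays per second).
  So Bq⁻¹ = s.
  F = C/V (capacitance = charge per voltage),
      = A·s/(kg·m²·s⁻³·A⁻¹) (substituting C and V),
      = kg⁻¹·m⁻²·s⁴·A².
  So F² = kg⁻²·m⁻⁴·s⁸·A⁴.
  Wb = V·s (flux: a volt is a weber per second),
      = kg·m²·s⁻²·A⁻¹.
  Combining: Ω⁻¹·Bq⁻¹·F²·Wb = (kg⁻¹·m⁻²·s³·A²) · s · (kg⁻²·m⁻⁴·s⁸·A⁴) · (kg·m²·s⁻²·A⁻¹) = kg⁻²·m⁻⁴·s¹⁰·A⁵.
Right side:
  J = N·m (work = force × distance),
      = kg·m²·s⁻².
  So J⁻¹ = kg⁻¹·m⁻²·s².
  Wb = V·s (flux: a volt is a weber per second),
      = kg·m²·s⁻²·A⁻¹.
  N = kg·m/s² = kg·m·s⁻² (force = mass × acceleration).
  Bq = 1/s = s⁻¹ (activity is decays per second).
  So Bq⁻² = s².
  F = C/V (capacitance = charge per voltage),
      = A·s/(kg·m²·s⁻³·A⁻¹) (substituting C and V),
      = kg⁻¹·m⁻²·s⁴·A².
  So F² = kg⁻²·m⁻⁴·s⁸·A⁴.
  Ω = V/A (resistance = voltage per current),
      = kg·m²·s⁻³·A⁻².
  So Ω⁻¹ = kg⁻¹·m⁻²·s³·A².
  Combining: J⁻¹·Wb·N·Bq⁻²·F²·m·Ω⁻¹ = (kg⁻¹·m⁻²·s²) · (kg·m²·s⁻²·A⁻¹) · (kg·m·s⁻²) · s² · (kg⁻²·m⁻⁴·s⁸·A⁴) · m · (kg⁻¹·m⁻²·s³·A²) = kg⁻²·m⁻⁴·s¹¹·A⁵.
Left is kg⁻²·m⁻⁴·s¹⁰·A⁵; right is kg⁻²·m⁻⁴·s¹¹·A⁵ — different.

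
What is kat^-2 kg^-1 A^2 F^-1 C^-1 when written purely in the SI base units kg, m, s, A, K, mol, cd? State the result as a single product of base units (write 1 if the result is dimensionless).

kat = mol/s = s⁻¹·mol (catalytic activity).
So kat⁻² = s²·mol⁻².
F = C/V (capacitance = charge per voltage),
    = A·s/(kg·m²·s⁻³·A⁻¹) (substituting C and V),
    = kg⁻¹·m⁻²·s⁴·A².
So F⁻¹ = kg·m²·s⁻⁴·A⁻².
C = A·s = s·A (charge = current × time).
So C⁻¹ = s⁻¹·A⁻¹.
Combining: kat⁻²·kg⁻¹·A²·F⁻¹·C⁻¹ = (s²·mol⁻²) · kg⁻¹ · A² · (kg·m²·s⁻⁴·A⁻²) · (s⁻¹·A⁻¹) = m²·s⁻³·A⁻¹·mol⁻².

m²·s⁻³·A⁻¹·mol⁻²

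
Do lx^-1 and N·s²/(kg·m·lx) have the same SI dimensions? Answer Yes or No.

Yes

Left side:
  lx = m⁻²·cd.
  So lx⁻¹ = m²·cd⁻¹.
Right side:
  N = kg·m·s⁻².
  lx = m⁻²·cd.
  So lx⁻¹ = m²·cd⁻¹.
  Combining: N·kg⁻¹·m⁻¹·lx⁻¹·s² = (kg·m·s⁻²) · kg⁻¹ · m⁻¹ · (m²·cd⁻¹) · s² = m²·cd⁻¹.
Both reduce to m²·cd⁻¹.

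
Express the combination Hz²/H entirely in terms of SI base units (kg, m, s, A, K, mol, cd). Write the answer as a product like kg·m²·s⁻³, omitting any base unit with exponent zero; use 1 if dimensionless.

H = Wb/A (inductance = flux per current),
    = kg·m²·s⁻²·A⁻².
So H⁻¹ = kg⁻¹·m⁻²·s²·A².
Hz = 1/s = s⁻¹ (frequency is cycles per second).
So Hz² = s⁻².
Combining: H⁻¹·Hz² = (kg⁻¹·m⁻²·s²·A²) · s⁻² = kg⁻¹·m⁻²·A².

kg⁻¹·m⁻²·A²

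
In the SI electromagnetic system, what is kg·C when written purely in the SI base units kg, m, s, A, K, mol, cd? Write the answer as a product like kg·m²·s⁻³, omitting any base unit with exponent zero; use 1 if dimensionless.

C = A·s = s·A (charge = current × time).
Combining: kg·C = kg · (s·A) = kg·s·A.

kg·s·A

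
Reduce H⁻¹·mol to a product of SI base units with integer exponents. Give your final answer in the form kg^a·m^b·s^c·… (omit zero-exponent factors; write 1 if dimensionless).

H = kg·m²·s⁻²·A⁻².
So H⁻¹ = kg⁻¹·m⁻²·s²·A².
Combining: H⁻¹·mol = (kg⁻¹·m⁻²·s²·A²) · mol = kg⁻¹·m⁻²·s²·A²·mol.

kg⁻¹·m⁻²·s²·A²·mol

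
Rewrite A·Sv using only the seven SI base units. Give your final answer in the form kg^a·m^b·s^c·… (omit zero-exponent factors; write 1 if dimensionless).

m²·s⁻²·A

Sv = J/kg (equivalent dose = energy per mass),
    = m²·s⁻².
Combining: A·Sv = A · (m²·s⁻²) = m²·s⁻²·A.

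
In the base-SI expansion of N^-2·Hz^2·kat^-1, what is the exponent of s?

N = kg·m·s⁻².
So N⁻² = kg⁻²·m⁻²·s⁴.
Hz = s⁻¹.
So Hz² = s⁻².
kat = s⁻¹·mol.
So kat⁻¹ = s·mol⁻¹.
Combining: N⁻²·Hz²·kat⁻¹ = (kg⁻²·m⁻²·s⁴) · s⁻² · (s·mol⁻¹) = kg⁻²·m⁻²·s³·mol⁻¹.
The exponent of s is 3.

3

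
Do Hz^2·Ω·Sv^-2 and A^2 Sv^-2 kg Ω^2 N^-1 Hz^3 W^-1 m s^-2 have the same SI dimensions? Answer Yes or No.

Left side:
  Hz = 1/s = s⁻¹ (frequency is cycles per second).
  So Hz² = s⁻².
  Ω = V/A (resistance = voltage per current),
      = kg·m²·s⁻³·A⁻².
  Sv = J/kg (equivalent dose = energy per mass),
      = m²·s⁻².
  So Sv⁻² = m⁻⁴·s⁴.
  Combining: Hz²·Ω·Sv⁻² = s⁻² · (kg·m²·s⁻³·A⁻²) · (m⁻⁴·s⁴) = kg·m⁻²·s⁻¹·A⁻².
Right side:
  Sv = J/kg (equivalent dose = energy per mass),
      = m²·s⁻².
  So Sv⁻² = m⁻⁴·s⁴.
  Ω = V/A (resistance = voltage per current),
      = kg·m²·s⁻³·A⁻².
  So Ω² = kg²·m⁴·s⁻⁶·A⁻⁴.
  N = kg·m/s² = kg·m·s⁻² (force = mass × acceleration).
  So N⁻¹ = kg⁻¹·m⁻¹·s².
  Hz = 1/s = s⁻¹ (frequency is cycles per second).
  So Hz³ = s⁻³.
  W = J/s (power = energy per time),
      = kg·m²·s⁻³.
  So W⁻¹ = kg⁻¹·m⁻²·s³.
  Combining: A²·Sv⁻²·kg·Ω²·N⁻¹·Hz³·W⁻¹·m·s⁻² = A² · (m⁻⁴·s⁴) · kg · (kg²·m⁴·s⁻⁶·A⁻⁴) · (kg⁻¹·m⁻¹·s²) · s⁻³ · (kg⁻¹·m⁻²·s³) · m · s⁻² = kg·m⁻²·s⁻²·A⁻².
Left is kg·m⁻²·s⁻¹·A⁻²; right is kg·m⁻²·s⁻²·A⁻² — different.

No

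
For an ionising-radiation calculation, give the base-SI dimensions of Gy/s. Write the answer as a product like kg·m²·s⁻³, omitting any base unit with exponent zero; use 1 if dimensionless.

m²·s⁻³

Gy = J/kg (absorbed dose = energy per mass),
    = m²·s⁻².
Combining: Gy·s⁻¹ = (m²·s⁻²) · s⁻¹ = m²·s⁻³.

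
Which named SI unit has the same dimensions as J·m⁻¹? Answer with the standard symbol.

J = N·m (work = force × distance),
    = kg·m²·s⁻².
Combining: J·m⁻¹ = (kg·m²·s⁻²) · m⁻¹ = kg·m·s⁻².
kg·m·s⁻² is the base-SI form of the newton.

N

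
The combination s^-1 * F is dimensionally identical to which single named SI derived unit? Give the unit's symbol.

S

F = C/V (capacitance = charge per voltage),
    = A·s/(kg·m²·s⁻³·A⁻¹) (substituting C and V),
    = kg⁻¹·m⁻²·s⁴·A².
Combining: s⁻¹·F = s⁻¹ · (kg⁻¹·m⁻²·s⁴·A²) = kg⁻¹·m⁻²·s³·A².
kg⁻¹·m⁻²·s³·A² is the base-SI form of the siemens.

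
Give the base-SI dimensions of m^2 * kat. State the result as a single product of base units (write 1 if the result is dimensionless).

kat = s⁻¹·mol.
Combining: m²·kat = m² · (s⁻¹·mol) = m²·s⁻¹·mol.

m²·s⁻¹·mol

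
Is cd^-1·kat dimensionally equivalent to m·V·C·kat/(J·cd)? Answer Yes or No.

Left side:
  kat = mol/s = s⁻¹·mol (catalytic activity).
  Combining: cd⁻¹·kat = cd⁻¹ · (s⁻¹·mol) = s⁻¹·mol·cd⁻¹.
Right side:
  V = W/A (potential = power per current),
      = kg·m²·s⁻³·A⁻¹.
  J = N·m (work = force × distance),
      = kg·m²·s⁻².
  So J⁻¹ = kg⁻¹·m⁻²·s².
  C = A·s = s·A (charge = current × time).
  kat = mol/s = s⁻¹·mol (catalytic activity).
  Combining: m·V·J⁻¹·cd⁻¹·C·kat = m · (kg·m²·s⁻³·A⁻¹) · (kg⁻¹·m⁻²·s²) · cd⁻¹ · (s·A) · (s⁻¹·mol) = m·s⁻¹·mol·cd⁻¹.
Left is s⁻¹·mol·cd⁻¹; right is m·s⁻¹·mol·cd⁻¹ — different.

No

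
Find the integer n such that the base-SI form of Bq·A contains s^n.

-1

Bq = 1/s = s⁻¹ (activity is decays per second).
Combining: Bq·A = s⁻¹ · A = s⁻¹·A.
The exponent of s is -1.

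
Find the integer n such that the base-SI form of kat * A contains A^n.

1

kat = mol/s = s⁻¹·mol (catalytic activity).
Combining: kat·A = (s⁻¹·mol) · A = s⁻¹·A·mol.
The exponent of A is 1.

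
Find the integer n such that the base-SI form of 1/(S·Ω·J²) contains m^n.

S = 1/Ω (conductance is reciprocal resistance),
    = kg⁻¹·m⁻²·s³·A².
So S⁻¹ = kg·m²·s⁻³·A⁻².
Ω = V/A (resistance = voltage per current),
    = kg·m²·s⁻³·A⁻².
So Ω⁻¹ = kg⁻¹·m⁻²·s³·A².
J = N·m (work = force × distance),
    = kg·m²·s⁻².
So J⁻² = kg⁻²·m⁻⁴·s⁴.
Combining: S⁻¹·Ω⁻¹·J⁻² = (kg·m²·s⁻³·A⁻²) · (kg⁻¹·m⁻²·s³·A²) · (kg⁻²·m⁻⁴·s⁴) = kg⁻²·m⁻⁴·s⁴.
The exponent of m is -4.

-4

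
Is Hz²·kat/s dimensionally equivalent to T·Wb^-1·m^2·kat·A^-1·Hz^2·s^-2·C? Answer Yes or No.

Yes

Left side:
  Hz = 1/s = s⁻¹ (frequency is cycles per second).
  So Hz² = s⁻².
  kat = mol/s = s⁻¹·mol (catalytic activity).
  Combining: s⁻¹·Hz²·kat = s⁻¹ · s⁻² · (s⁻¹·mol) = s⁻⁴·mol.
Right side:
  T = Wb/m² (flux density = flux per area),
      = kg·s⁻²·A⁻¹.
  Wb = V·s (flux: a volt is a weber per second),
      = kg·m²·s⁻²·A⁻¹.
  So Wb⁻¹ = kg⁻¹·m⁻²·s²·A.
  kat = mol/s = s⁻¹·mol (catalytic activity).
  Hz = 1/s = s⁻¹ (frequency is cycles per second).
  So Hz² = s⁻².
  C = A·s = s·A (charge = current × time).
  Combining: T·Wb⁻¹·m²·kat·A⁻¹·Hz²·s⁻²·C = (kg·s⁻²·A⁻¹) · (kg⁻¹·m⁻²·s²·A) · m² · (s⁻¹·mol) · A⁻¹ · s⁻² · s⁻² · (s·A) = s⁻⁴·mol.
Both reduce to s⁻⁴·mol.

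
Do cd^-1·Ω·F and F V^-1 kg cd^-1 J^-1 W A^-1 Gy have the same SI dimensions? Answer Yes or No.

Left side:
  Ω = kg·m²·s⁻³·A⁻².
  F = kg⁻¹·m⁻²·s⁴·A².
  Combining: cd⁻¹·Ω·F = cd⁻¹ · (kg·m²·s⁻³·A⁻²) · (kg⁻¹·m⁻²·s⁴·A²) = s·cd⁻¹.
Right side:
  F = C/V (capacitance = charge per voltage),
      = A·s/(kg·m²·s⁻³·A⁻¹) (substituting C and V),
      = kg⁻¹·m⁻²·s⁴·A².
  V = W/A (potential = power per current),
      = kg·m²·s⁻³·A⁻¹.
  So V⁻¹ = kg⁻¹·m⁻²·s³·A.
  J = N·m (work = force × distance),
      = kg·m²·s⁻².
  So J⁻¹ = kg⁻¹·m⁻²·s².
  W = J/s (power = energy per time),
      = kg·m²·s⁻³.
  Gy = J/kg (absorbed dose = energy per mass),
      = m²·s⁻².
  Combining: F·V⁻¹·kg·cd⁻¹·J⁻¹·W·A⁻¹·Gy = (kg⁻¹·m⁻²·s⁴·A²) · (kg⁻¹·m⁻²·s³·A) · kg · cd⁻¹ · (kg⁻¹·m⁻²·s²) · (kg·m²·s⁻³) · A⁻¹ · (m²·s⁻²) = kg⁻¹·m⁻²·s⁴·A²·cd⁻¹.
Left is s·cd⁻¹; right is kg⁻¹·m⁻²·s⁴·A²·cd⁻¹ — different.

No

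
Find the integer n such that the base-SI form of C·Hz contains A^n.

C = A·s = s·A (charge = current × time).
Hz = 1/s = s⁻¹ (frequency is cycles per second).
Combining: C·Hz = (s·A) · s⁻¹ = A.
The exponent of A is 1.

1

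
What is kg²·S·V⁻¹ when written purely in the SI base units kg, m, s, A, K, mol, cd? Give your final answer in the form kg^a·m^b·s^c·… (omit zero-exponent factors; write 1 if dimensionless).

m⁻⁴·s⁶·A³

S = 1/Ω (conductance is reciprocal resistance),
    = kg⁻¹·m⁻²·s³·A².
V = W/A (potential = power per current),
    = kg·m²·s⁻³·A⁻¹.
So V⁻¹ = kg⁻¹·m⁻²·s³·A.
Combining: kg²·S·V⁻¹ = kg² · (kg⁻¹·m⁻²·s³·A²) · (kg⁻¹·m⁻²·s³·A) = m⁻⁴·s⁶·A³.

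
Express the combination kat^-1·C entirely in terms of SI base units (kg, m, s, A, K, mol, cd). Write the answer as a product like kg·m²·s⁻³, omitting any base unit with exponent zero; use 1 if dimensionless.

s²·A·mol⁻¹

kat = mol/s = s⁻¹·mol (catalytic activity).
So kat⁻¹ = s·mol⁻¹.
C = A·s = s·A (charge = current × time).
Combining: kat⁻¹·C = (s·mol⁻¹) · (s·A) = s²·A·mol⁻¹.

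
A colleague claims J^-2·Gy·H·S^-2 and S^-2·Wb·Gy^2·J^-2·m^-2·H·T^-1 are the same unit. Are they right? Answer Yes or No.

No

Left side:
  J = N·m (work = force × distance),
      = kg·m²·s⁻².
  So J⁻² = kg⁻²·m⁻⁴·s⁴.
  Gy = J/kg (absorbed dose = energy per mass),
      = m²·s⁻².
  H = Wb/A (inductance = flux per current),
      = kg·m²·s⁻²·A⁻².
  S = 1/Ω (conductance is reciprocal resistance),
      = kg⁻¹·m⁻²·s³·A².
  So S⁻² = kg²·m⁴·s⁻⁶·A⁻⁴.
  Combining: J⁻²·Gy·H·S⁻² = (kg⁻²·m⁻⁴·s⁴) · (m²·s⁻²) · (kg·m²·s⁻²·A⁻²) · (kg²·m⁴·s⁻⁶·A⁻⁴) = kg·m⁴·s⁻⁶·A⁻⁶.
Right side:
  S = 1/Ω (conductance is reciprocal resistance),
      = kg⁻¹·m⁻²·s³·A².
  So S⁻² = kg²·m⁴·s⁻⁶·A⁻⁴.
  Wb = V·s (flux: a volt is a weber per second),
      = kg·m²·s⁻²·A⁻¹.
  Gy = J/kg (absorbed dose = energy per mass),
      = m²·s⁻².
  So Gy² = m⁴·s⁻⁴.
  J = N·m (work = force × distance),
      = kg·m²·s⁻².
  So J⁻² = kg⁻²·m⁻⁴·s⁴.
  H = Wb/A (inductance = flux per current),
      = kg·m²·s⁻²·A⁻².
  T = Wb/m² (flux density = flux per area),
      = kg·s⁻²·A⁻¹.
  So T⁻¹ = kg⁻¹·s²·A.
  Combining: S⁻²·Wb·Gy²·J⁻²·m⁻²·H·T⁻¹ = (kg²·m⁴·s⁻⁶·A⁻⁴) · (kg·m²·s⁻²·A⁻¹) · (m⁴·s⁻⁴) · (kg⁻²·m⁻⁴·s⁴) · m⁻² · (kg·m²·s⁻²·A⁻²) · (kg⁻¹·s²·A) = kg·m⁶·s⁻⁸·A⁻⁶.
Left is kg·m⁴·s⁻⁶·A⁻⁶; right is kg·m⁶·s⁻⁸·A⁻⁶ — different.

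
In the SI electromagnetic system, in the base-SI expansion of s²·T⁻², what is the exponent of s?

T = Wb/m² (flux density = flux per area),
    = kg·s⁻²·A⁻¹.
So T⁻² = kg⁻²·s⁴·A².
Combining: s²·T⁻² = s² · (kg⁻²·s⁴·A²) = kg⁻²·s⁶·A².
The exponent of s is 6.

6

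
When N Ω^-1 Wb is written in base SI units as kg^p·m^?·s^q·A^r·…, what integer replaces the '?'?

1

N = kg·m/s² = kg·m·s⁻² (force = mass × acceleration).
Ω = V/A (resistance = voltage per current),
    = kg·m²·s⁻³·A⁻².
So Ω⁻¹ = kg⁻¹·m⁻²·s³·A².
Wb = V·s (flux: a volt is a weber per second),
    = kg·m²·s⁻²·A⁻¹.
Combining: N·Ω⁻¹·Wb = (kg·m·s⁻²) · (kg⁻¹·m⁻²·s³·A²) · (kg·m²·s⁻²·A⁻¹) = kg·m·s⁻¹·A.
The exponent of m is 1.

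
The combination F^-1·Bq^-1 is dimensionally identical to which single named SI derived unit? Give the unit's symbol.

Ω

F = C/V (capacitance = charge per voltage),
    = A·s/(kg·m²·s⁻³·A⁻¹) (substituting C and V),
    = kg⁻¹·m⁻²·s⁴·A².
So F⁻¹ = kg·m²·s⁻⁴·A⁻².
Bq = 1/s = s⁻¹ (activity is decays per second).
So Bq⁻¹ = s.
Combining: F⁻¹·Bq⁻¹ = (kg·m²·s⁻⁴·A⁻²) · s = kg·m²·s⁻³·A⁻².
kg·m²·s⁻³·A⁻² is the base-SI form of the ohm.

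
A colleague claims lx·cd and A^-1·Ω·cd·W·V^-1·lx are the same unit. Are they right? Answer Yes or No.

Left side:
  lx = m⁻²·cd.
  Combining: lx·cd = (m⁻²·cd) · cd = m⁻²·cd².
Right side:
  Ω = kg·m²·s⁻³·A⁻².
  W = kg·m²·s⁻³.
  V = kg·m²·s⁻³·A⁻¹.
  So V⁻¹ = kg⁻¹·m⁻²·s³·A.
  lx = m⁻²·cd.
  Combining: A⁻¹·Ω·cd·W·V⁻¹·lx = A⁻¹ · (kg·m²·s⁻³·A⁻²) · cd · (kg·m²·s⁻³) · (kg⁻¹·m⁻²·s³·A) · (m⁻²·cd) = kg·s⁻³·A⁻²·cd².
Left is m⁻²·cd²; right is kg·s⁻³·A⁻²·cd² — different.

No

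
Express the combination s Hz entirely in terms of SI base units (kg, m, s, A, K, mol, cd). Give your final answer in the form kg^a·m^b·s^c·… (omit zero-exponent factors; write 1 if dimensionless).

1

Hz = s⁻¹.
Combining: s·Hz = s · s⁻¹ = 1.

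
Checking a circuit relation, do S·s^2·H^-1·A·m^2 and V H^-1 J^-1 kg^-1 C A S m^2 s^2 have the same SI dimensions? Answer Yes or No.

Left side:
  S = kg⁻¹·m⁻²·s³·A².
  H = kg·m²·s⁻²·A⁻².
  So H⁻¹ = kg⁻¹·m⁻²·s²·A².
  Combining: S·s²·H⁻¹·A·m² = (kg⁻¹·m⁻²·s³·A²) · s² · (kg⁻¹·m⁻²·s²·A²) · A · m² = kg⁻²·m⁻²·s⁷·A⁵.
Right side:
  V = W/A (potential = power per current),
      = kg·m²·s⁻³·A⁻¹.
  H = Wb/A (inductance = flux per current),
      = kg·m²·s⁻²·A⁻².
  So H⁻¹ = kg⁻¹·m⁻²·s²·A².
  J = N·m (work = force × distance),
      = kg·m²·s⁻².
  So J⁻¹ = kg⁻¹·m⁻²·s².
  C = A·s = s·A (charge = current × time).
  S = 1/Ω (conductance is reciprocal resistance),
      = kg⁻¹·m⁻²·s³·A².
  Combining: V·H⁻¹·J⁻¹·kg⁻¹·C·A·S·m²·s² = (kg·m²·s⁻³·A⁻¹) · (kg⁻¹·m⁻²·s²·A²) · (kg⁻¹·m⁻²·s²) · kg⁻¹ · (s·A) · A · (kg⁻¹·m⁻²·s³·A²) · m² · s² = kg⁻³·m⁻²·s⁷·A⁵.
Left is kg⁻²·m⁻²·s⁷·A⁵; right is kg⁻³·m⁻²·s⁷·A⁵ — different.

No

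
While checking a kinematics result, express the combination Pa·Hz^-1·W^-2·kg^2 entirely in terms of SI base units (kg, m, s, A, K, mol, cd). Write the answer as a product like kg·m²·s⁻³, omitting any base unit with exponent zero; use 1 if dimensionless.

Pa = N/m² (pressure = force per area),
    = kg·m⁻¹·s⁻².
Hz = 1/s = s⁻¹ (frequency is cycles per second).
So Hz⁻¹ = s.
W = J/s (power = energy per time),
    = kg·m²·s⁻³.
So W⁻² = kg⁻²·m⁻⁴·s⁶.
Combining: Pa·Hz⁻¹·W⁻²·kg² = (kg·m⁻¹·s⁻²) · s · (kg⁻²·m⁻⁴·s⁶) · kg² = kg·m⁻⁵·s⁵.

kg·m⁻⁵·s⁵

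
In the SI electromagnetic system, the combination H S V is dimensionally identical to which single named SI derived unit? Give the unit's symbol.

Wb

H = Wb/A (inductance = flux per current),
    = kg·m²·s⁻²·A⁻².
S = 1/Ω (conductance is reciprocal resistance),
    = kg⁻¹·m⁻²·s³·A².
V = W/A (potential = power per current),
    = kg·m²·s⁻³·A⁻¹.
Combining: H·S·V = (kg·m²·s⁻²·A⁻²) · (kg⁻¹·m⁻²·s³·A²) · (kg·m²·s⁻³·A⁻¹) = kg·m²·s⁻²·A⁻¹.
kg·m²·s⁻²·A⁻¹ is the base-SI form of the weber.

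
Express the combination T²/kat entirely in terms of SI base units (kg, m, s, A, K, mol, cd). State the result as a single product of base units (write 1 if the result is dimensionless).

kat = mol/s = s⁻¹·mol (catalytic activity).
So kat⁻¹ = s·mol⁻¹.
T = Wb/m² (flux density = flux per area),
    = kg·s⁻²·A⁻¹.
So T² = kg²·s⁻⁴·A⁻².
Combining: kat⁻¹·T² = (s·mol⁻¹) · (kg²·s⁻⁴·A⁻²) = kg²·s⁻³·A⁻²·mol⁻¹.

kg²·s⁻³·A⁻²·mol⁻¹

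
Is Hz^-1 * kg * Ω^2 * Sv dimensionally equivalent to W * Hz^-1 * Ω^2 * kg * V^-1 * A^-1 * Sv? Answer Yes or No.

Left side:
  Hz = 1/s = s⁻¹ (frequency is cycles per second).
  So Hz⁻¹ = s.
  Ω = V/A (resistance = voltage per current),
      = kg·m²·s⁻³·A⁻².
  So Ω² = kg²·m⁴·s⁻⁶·A⁻⁴.
  Sv = J/kg (equivalent dose = energy per mass),
      = m²·s⁻².
  Combining: Hz⁻¹·kg·Ω²·Sv = s · kg · (kg²·m⁴·s⁻⁶·A⁻⁴) · (m²·s⁻²) = kg³·m⁶·s⁻⁷·A⁻⁴.
Right side:
  W = J/s (power = energy per time),
      = kg·m²·s⁻³.
  Hz = 1/s = s⁻¹ (frequency is cycles per second).
  So Hz⁻¹ = s.
  Ω = V/A (resistance = voltage per current),
      = kg·m²·s⁻³·A⁻².
  So Ω² = kg²·m⁴·s⁻⁶·A⁻⁴.
  V = W/A (potential = power per current),
      = kg·m²·s⁻³·A⁻¹.
  So V⁻¹ = kg⁻¹·m⁻²·s³·A.
  Sv = J/kg (equivalent dose = energy per mass),
      = m²·s⁻².
  Combining: W·Hz⁻¹·Ω²·kg·V⁻¹·A⁻¹·Sv = (kg·m²·s⁻³) · s · (kg²·m⁴·s⁻⁶·A⁻⁴) · kg · (kg⁻¹·m⁻²·s³·A) · A⁻¹ · (m²·s⁻²) = kg³·m⁶·s⁻⁷·A⁻⁴.
Both reduce to kg³·m⁶·s⁻⁷·A⁻⁴.

Yes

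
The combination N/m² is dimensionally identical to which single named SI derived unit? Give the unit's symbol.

N = kg·m·s⁻².
Combining: N·m⁻² = (kg·m·s⁻²) · m⁻² = kg·m⁻¹·s⁻².
kg·m⁻¹·s⁻² is the base-SI form of the pascal.

Pa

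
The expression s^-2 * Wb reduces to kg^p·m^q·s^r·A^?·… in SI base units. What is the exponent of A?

-1

Wb = kg·m²·s⁻²·A⁻¹.
Combining: s⁻²·Wb = s⁻² · (kg·m²·s⁻²·A⁻¹) = kg·m²·s⁻⁴·A⁻¹.
The exponent of A is -1.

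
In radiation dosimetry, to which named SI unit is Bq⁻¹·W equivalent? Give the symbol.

J

Bq = 1/s = s⁻¹ (activity is decays per second).
So Bq⁻¹ = s.
W = J/s (power = energy per time),
    = kg·m²·s⁻³.
Combining: Bq⁻¹·W = s · (kg·m²·s⁻³) = kg·m²·s⁻².
kg·m²·s⁻² is the base-SI form of the joule.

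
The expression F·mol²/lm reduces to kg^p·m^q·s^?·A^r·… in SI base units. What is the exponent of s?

F = kg⁻¹·m⁻²·s⁴·A².
lm = cd.
So lm⁻¹ = cd⁻¹.
Combining: F·mol²·lm⁻¹ = (kg⁻¹·m⁻²·s⁴·A²) · mol² · cd⁻¹ = kg⁻¹·m⁻²·s⁴·A²·mol²·cd⁻¹.
The exponent of s is 4.

4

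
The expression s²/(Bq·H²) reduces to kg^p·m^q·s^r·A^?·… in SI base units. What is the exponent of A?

Bq = s⁻¹.
So Bq⁻¹ = s.
H = kg·m²·s⁻²·A⁻².
So H⁻² = kg⁻²·m⁻⁴·s⁴·A⁴.
Combining: Bq⁻¹·H⁻²·s² = s · (kg⁻²·m⁻⁴·s⁴·A⁴) · s² = kg⁻²·m⁻⁴·s⁷·A⁴.
The exponent of A is 4.

4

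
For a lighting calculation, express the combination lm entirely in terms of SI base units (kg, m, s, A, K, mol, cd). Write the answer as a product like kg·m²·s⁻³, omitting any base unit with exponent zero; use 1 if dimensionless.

cd

lm = cd·sr = cd (luminous flux; sr is dimensionless).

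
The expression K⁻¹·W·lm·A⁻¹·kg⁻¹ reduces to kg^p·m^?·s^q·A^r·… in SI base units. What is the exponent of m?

2

W = kg·m²·s⁻³.
lm = cd.
Combining: K⁻¹·W·lm·A⁻¹·kg⁻¹ = K⁻¹ · (kg·m²·s⁻³) · cd · A⁻¹ · kg⁻¹ = m²·s⁻³·A⁻¹·K⁻¹·cd.
The exponent of m is 2.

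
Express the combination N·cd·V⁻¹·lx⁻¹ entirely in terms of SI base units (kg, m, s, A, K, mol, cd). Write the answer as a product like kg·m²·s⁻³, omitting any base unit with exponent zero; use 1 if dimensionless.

N = kg·m·s⁻².
V = kg·m²·s⁻³·A⁻¹.
So V⁻¹ = kg⁻¹·m⁻²·s³·A.
lx = m⁻²·cd.
So lx⁻¹ = m²·cd⁻¹.
Combining: N·cd·V⁻¹·lx⁻¹ = (kg·m·s⁻²) · cd · (kg⁻¹·m⁻²·s³·A) · (m²·cd⁻¹) = m·s·A.

m·s·A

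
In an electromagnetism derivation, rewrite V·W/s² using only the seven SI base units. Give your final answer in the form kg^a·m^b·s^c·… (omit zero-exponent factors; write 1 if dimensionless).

V = W/A (potential = power per current),
    = kg·m²·s⁻³·A⁻¹.
W = J/s (power = energy per time),
    = kg·m²·s⁻³.
Combining: V·s⁻²·W = (kg·m²·s⁻³·A⁻¹) · s⁻² · (kg·m²·s⁻³) = kg²·m⁴·s⁻⁸·A⁻¹.

kg²·m⁴·s⁻⁸·A⁻¹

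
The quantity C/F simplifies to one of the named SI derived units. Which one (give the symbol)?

F = C/V (capacitance = charge per voltage),
    = A·s/(kg·m²·s⁻³·A⁻¹) (substituting C and V),
    = kg⁻¹·m⁻²·s⁴·A².
So F⁻¹ = kg·m²·s⁻⁴·A⁻².
C = A·s = s·A (charge = current × time).
Combining: F⁻¹·C = (kg·m²·s⁻⁴·A⁻²) · (s·A) = kg·m²·s⁻³·A⁻¹.
kg·m²·s⁻³·A⁻¹ is the base-SI form of the volt.

V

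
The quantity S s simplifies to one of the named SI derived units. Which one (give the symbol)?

S = 1/Ω (conductance is reciprocal resistance),
    = kg⁻¹·m⁻²·s³·A².
Combining: S·s = (kg⁻¹·m⁻²·s³·A²) · s = kg⁻¹·m⁻²·s⁴·A².
kg⁻¹·m⁻²·s⁴·A² is the base-SI form of the farad.

F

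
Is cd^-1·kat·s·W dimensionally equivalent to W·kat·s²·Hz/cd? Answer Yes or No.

Yes

Left side:
  kat = mol/s = s⁻¹·mol (catalytic activity).
  W = J/s (power = energy per time),
      = kg·m²·s⁻³.
  Combining: cd⁻¹·kat·s·W = cd⁻¹ · (s⁻¹·mol) · s · (kg·m²·s⁻³) = kg·m²·s⁻³·mol·cd⁻¹.
Right side:
  W = kg·m²·s⁻³.
  kat = s⁻¹·mol.
  Hz = s⁻¹.
  Combining: cd⁻¹·W·kat·s²·Hz = cd⁻¹ · (kg·m²·s⁻³) · (s⁻¹·mol) · s² · s⁻¹ = kg·m²·s⁻³·mol·cd⁻¹.
Both reduce to kg·m²·s⁻³·mol·cd⁻¹.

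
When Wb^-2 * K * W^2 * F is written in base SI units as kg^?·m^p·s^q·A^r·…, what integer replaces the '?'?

-1

Wb = V·s (flux: a volt is a weber per second),
    = kg·m²·s⁻²·A⁻¹.
So Wb⁻² = kg⁻²·m⁻⁴·s⁴·A².
W = J/s (power = energy per time),
    = kg·m²·s⁻³.
So W² = kg²·m⁴·s⁻⁶.
F = C/V (capacitance = charge per voltage),
    = A·s/(kg·m²·s⁻³·A⁻¹) (substituting C and V),
    = kg⁻¹·m⁻²·s⁴·A².
Combining: Wb⁻²·K·W²·F = (kg⁻²·m⁻⁴·s⁴·A²) · K · (kg²·m⁴·s⁻⁶) · (kg⁻¹·m⁻²·s⁴·A²) = kg⁻¹·m⁻²·s²·A⁴·K.
The exponent of kg is -1.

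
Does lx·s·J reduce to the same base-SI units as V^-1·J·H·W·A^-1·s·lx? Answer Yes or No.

Left side:
  lx = lm/m² (illuminance = luminous flux per area),
      = m⁻²·cd.
  J = N·m (work = force × distance),
      = kg·m²·s⁻².
  Combining: lx·s·J = (m⁻²·cd) · s · (kg·m²·s⁻²) = kg·s⁻¹·cd.
Right side:
  V = kg·m²·s⁻³·A⁻¹.
  So V⁻¹ = kg⁻¹·m⁻²·s³·A.
  J = kg·m²·s⁻².
  H = kg·m²·s⁻²·A⁻².
  W = kg·m²·s⁻³.
  lx = m⁻²·cd.
  Combining: V⁻¹·J·H·W·A⁻¹·s·lx = (kg⁻¹·m⁻²·s³·A) · (kg·m²·s⁻²) · (kg·m²·s⁻²·A⁻²) · (kg·m²·s⁻³) · A⁻¹ · s · (m⁻²·cd) = kg²·m²·s⁻³·A⁻²·cd.
Left is kg·s⁻¹·cd; right is kg²·m²·s⁻³·A⁻²·cd — different.

No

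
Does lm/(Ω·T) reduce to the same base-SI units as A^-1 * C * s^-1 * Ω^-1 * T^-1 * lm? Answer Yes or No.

Yes

Left side:
  Ω = V/A (resistance = voltage per current),
      = kg·m²·s⁻³·A⁻².
  So Ω⁻¹ = kg⁻¹·m⁻²·s³·A².
  T = Wb/m² (flux density = flux per area),
      = kg·s⁻²·A⁻¹.
  So T⁻¹ = kg⁻¹·s²·A.
  lm = cd·sr = cd (luminous flux; sr is dimensionless).
  Combining: Ω⁻¹·T⁻¹·lm = (kg⁻¹·m⁻²·s³·A²) · (kg⁻¹·s²·A) · cd = kg⁻²·m⁻²·s⁵·A³·cd.
Right side:
  C = s·A.
  Ω = kg·m²·s⁻³·A⁻².
  So Ω⁻¹ = kg⁻¹·m⁻²·s³·A².
  T = kg·s⁻²·A⁻¹.
  So T⁻¹ = kg⁻¹·s²·A.
  lm = cd.
  Combining: A⁻¹·C·s⁻¹·Ω⁻¹·T⁻¹·lm = A⁻¹ · (s·A) · s⁻¹ · (kg⁻¹·m⁻²·s³·A²) · (kg⁻¹·s²·A) · cd = kg⁻²·m⁻²·s⁵·A³·cd.
Both reduce to kg⁻²·m⁻²·s⁵·A³·cd.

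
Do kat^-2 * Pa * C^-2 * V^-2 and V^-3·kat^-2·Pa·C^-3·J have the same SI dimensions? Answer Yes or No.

Yes

Left side:
  kat = mol/s = s⁻¹·mol (catalytic activity).
  So kat⁻² = s²·mol⁻².
  Pa = N/m² (pressure = force per area),
      = kg·m⁻¹·s⁻².
  C = A·s = s·A (charge = current × time).
  So C⁻² = s⁻²·A⁻².
  V = W/A (potential = power per current),
      = kg·m²·s⁻³·A⁻¹.
  So V⁻² = kg⁻²·m⁻⁴·s⁶·A².
  Combining: kat⁻²·Pa·C⁻²·V⁻² = (s²·mol⁻²) · (kg·m⁻¹·s⁻²) · (s⁻²·A⁻²) · (kg⁻²·m⁻⁴·s⁶·A²) = kg⁻¹·m⁻⁵·s⁴·mol⁻².
Right side:
  V = kg·m²·s⁻³·A⁻¹.
  So V⁻³ = kg⁻³·m⁻⁶·s⁹·A³.
  kat = s⁻¹·mol.
  So kat⁻² = s²·mol⁻².
  Pa = kg·m⁻¹·s⁻².
  C = s·A.
  So C⁻³ = s⁻³·A⁻³.
  J = kg·m²·s⁻².
  Combining: V⁻³·kat⁻²·Pa·C⁻³·J = (kg⁻³·m⁻⁶·s⁹·A³) · (s²·mol⁻²) · (kg·m⁻¹·s⁻²) · (s⁻³·A⁻³) · (kg·m²·s⁻²) = kg⁻¹·m⁻⁵·s⁴·mol⁻².
Both reduce to kg⁻¹·m⁻⁵·s⁴·mol⁻².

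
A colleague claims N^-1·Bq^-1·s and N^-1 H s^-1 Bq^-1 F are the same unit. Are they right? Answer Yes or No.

Left side:
  N = kg·m·s⁻².
  So N⁻¹ = kg⁻¹·m⁻¹·s².
  Bq = s⁻¹.
  So Bq⁻¹ = s.
  Combining: N⁻¹·Bq⁻¹·s = (kg⁻¹·m⁻¹·s²) · s · s = kg⁻¹·m⁻¹·s⁴.
Right side:
  N = kg·m/s² = kg·m·s⁻² (force = mass × acceleration).
  So N⁻¹ = kg⁻¹·m⁻¹·s².
  H = Wb/A (inductance = flux per current),
      = kg·m²·s⁻²·A⁻².
  Bq = 1/s = s⁻¹ (activity is decays per second).
  So Bq⁻¹ = s.
  F = C/V (capacitance = charge per voltage),
      = A·s/(kg·m²·s⁻³·A⁻¹) (substituting C and V),
      = kg⁻¹·m⁻²·s⁴·A².
  Combining: N⁻¹·H·s⁻¹·Bq⁻¹·F = (kg⁻¹·m⁻¹·s²) · (kg·m²·s⁻²·A⁻²) · s⁻¹ · s · (kg⁻¹·m⁻²·s⁴·A²) = kg⁻¹·m⁻¹·s⁴.
Both reduce to kg⁻¹·m⁻¹·s⁴.

Yes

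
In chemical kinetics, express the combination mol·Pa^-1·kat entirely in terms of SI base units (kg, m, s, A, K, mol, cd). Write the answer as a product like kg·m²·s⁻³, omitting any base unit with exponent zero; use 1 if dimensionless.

kg⁻¹·m·s·mol²

Pa = N/m² (pressure = force per area),
    = kg·m⁻¹·s⁻².
So Pa⁻¹ = kg⁻¹·m·s².
kat = mol/s = s⁻¹·mol (catalytic activity).
Combining: mol·Pa⁻¹·kat = mol · (kg⁻¹·m·s²) · (s⁻¹·mol) = kg⁻¹·m·s·mol².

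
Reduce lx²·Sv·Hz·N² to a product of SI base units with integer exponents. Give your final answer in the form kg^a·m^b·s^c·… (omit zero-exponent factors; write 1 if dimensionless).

kg²·s⁻⁷·cd²

lx = m⁻²·cd.
So lx² = m⁻⁴·cd².
Sv = m²·s⁻².
Hz = s⁻¹.
N = kg·m·s⁻².
So N² = kg²·m²·s⁻⁴.
Combining: lx²·Sv·Hz·N² = (m⁻⁴·cd²) · (m²·s⁻²) · s⁻¹ · (kg²·m²·s⁻⁴) = kg²·s⁻⁷·cd².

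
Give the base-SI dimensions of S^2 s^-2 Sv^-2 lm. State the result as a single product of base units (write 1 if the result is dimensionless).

kg⁻²·m⁻⁸·s⁸·A⁴·cd

S = 1/Ω (conductance is reciprocal resistance),
    = kg⁻¹·m⁻²·s³·A².
So S² = kg⁻²·m⁻⁴·s⁶·A⁴.
Sv = J/kg (equivalent dose = energy per mass),
    = m²·s⁻².
So Sv⁻² = m⁻⁴·s⁴.
lm = cd·sr = cd (luminous flux; sr is dimensionless).
Combining: S²·s⁻²·Sv⁻²·lm = (kg⁻²·m⁻⁴·s⁶·A⁴) · s⁻² · (m⁻⁴·s⁴) · cd = kg⁻²·m⁻⁸·s⁸·A⁴·cd.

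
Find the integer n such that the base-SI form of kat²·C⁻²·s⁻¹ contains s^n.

-5

kat = mol/s = s⁻¹·mol (catalytic activity).
So kat² = s⁻²·mol².
C = A·s = s·A (charge = current × time).
So C⁻² = s⁻²·A⁻².
Combining: kat²·C⁻²·s⁻¹ = (s⁻²·mol²) · (s⁻²·A⁻²) · s⁻¹ = s⁻⁵·A⁻²·mol².
The exponent of s is -5.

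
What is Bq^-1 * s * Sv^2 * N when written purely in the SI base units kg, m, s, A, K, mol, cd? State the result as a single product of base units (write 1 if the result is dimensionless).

kg·m⁵·s⁻⁴

Bq = s⁻¹.
So Bq⁻¹ = s.
Sv = m²·s⁻².
So Sv² = m⁴·s⁻⁴.
N = kg·m·s⁻².
Combining: Bq⁻¹·s·Sv²·N = s · s · (m⁴·s⁻⁴) · (kg·m·s⁻²) = kg·m⁵·s⁻⁴.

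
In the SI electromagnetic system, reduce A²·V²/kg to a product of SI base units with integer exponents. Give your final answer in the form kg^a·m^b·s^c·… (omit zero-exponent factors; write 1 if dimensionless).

V = kg·m²·s⁻³·A⁻¹.
So V² = kg²·m⁴·s⁻⁶·A⁻².
Combining: A²·V²·kg⁻¹ = A² · (kg²·m⁴·s⁻⁶·A⁻²) · kg⁻¹ = kg·m⁴·s⁻⁶.

kg·m⁴·s⁻⁶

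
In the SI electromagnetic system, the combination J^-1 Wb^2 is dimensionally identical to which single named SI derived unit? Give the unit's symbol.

J = N·m (work = force × distance),
    = kg·m²·s⁻².
So J⁻¹ = kg⁻¹·m⁻²·s².
Wb = V·s (flux: a volt is a weber per second),
    = kg·m²·s⁻²·A⁻¹.
So Wb² = kg²·m⁴·s⁻⁴·A⁻².
Combining: J⁻¹·Wb² = (kg⁻¹·m⁻²·s²) · (kg²·m⁴·s⁻⁴·A⁻²) = kg·m²·s⁻²·A⁻².
kg·m²·s⁻²·A⁻² is the base-SI form of the henry.

H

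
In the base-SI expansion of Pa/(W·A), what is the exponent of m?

-3

W = kg·m²·s⁻³.
So W⁻¹ = kg⁻¹·m⁻²·s³.
Pa = kg·m⁻¹·s⁻².
Combining: W⁻¹·A⁻¹·Pa = (kg⁻¹·m⁻²·s³) · A⁻¹ · (kg·m⁻¹·s⁻²) = m⁻³·s·A⁻¹.
The exponent of m is -3.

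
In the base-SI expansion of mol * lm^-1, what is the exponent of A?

lm = cd.
So lm⁻¹ = cd⁻¹.
Combining: mol·lm⁻¹ = mol · cd⁻¹ = mol·cd⁻¹.
The exponent of A is 0.

0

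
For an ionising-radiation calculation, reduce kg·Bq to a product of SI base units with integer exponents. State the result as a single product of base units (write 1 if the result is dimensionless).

Bq = s⁻¹.
Combining: kg·Bq = kg · s⁻¹ = kg·s⁻¹.

kg·s⁻¹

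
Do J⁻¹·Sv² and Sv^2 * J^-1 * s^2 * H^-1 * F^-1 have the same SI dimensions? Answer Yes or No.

Left side:
  J = kg·m²·s⁻².
  So J⁻¹ = kg⁻¹·m⁻²·s².
  Sv = m²·s⁻².
  So Sv² = m⁴·s⁻⁴.
  Combining: J⁻¹·Sv² = (kg⁻¹·m⁻²·s²) · (m⁴·s⁻⁴) = kg⁻¹·m²·s⁻².
Right side:
  Sv = m²·s⁻².
  So Sv² = m⁴·s⁻⁴.
  J = kg·m²·s⁻².
  So J⁻¹ = kg⁻¹·m⁻²·s².
  H = kg·m²·s⁻²·A⁻².
  So H⁻¹ = kg⁻¹·m⁻²·s²·A².
  F = kg⁻¹·m⁻²·s⁴·A².
  So F⁻¹ = kg·m²·s⁻⁴·A⁻².
  Combining: Sv²·J⁻¹·s²·H⁻¹·F⁻¹ = (m⁴·s⁻⁴) · (kg⁻¹·m⁻²·s²) · s² · (kg⁻¹·m⁻²·s²·A²) · (kg·m²·s⁻⁴·A⁻²) = kg⁻¹·m²·s⁻².
Both reduce to kg⁻¹·m²·s⁻².

Yes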